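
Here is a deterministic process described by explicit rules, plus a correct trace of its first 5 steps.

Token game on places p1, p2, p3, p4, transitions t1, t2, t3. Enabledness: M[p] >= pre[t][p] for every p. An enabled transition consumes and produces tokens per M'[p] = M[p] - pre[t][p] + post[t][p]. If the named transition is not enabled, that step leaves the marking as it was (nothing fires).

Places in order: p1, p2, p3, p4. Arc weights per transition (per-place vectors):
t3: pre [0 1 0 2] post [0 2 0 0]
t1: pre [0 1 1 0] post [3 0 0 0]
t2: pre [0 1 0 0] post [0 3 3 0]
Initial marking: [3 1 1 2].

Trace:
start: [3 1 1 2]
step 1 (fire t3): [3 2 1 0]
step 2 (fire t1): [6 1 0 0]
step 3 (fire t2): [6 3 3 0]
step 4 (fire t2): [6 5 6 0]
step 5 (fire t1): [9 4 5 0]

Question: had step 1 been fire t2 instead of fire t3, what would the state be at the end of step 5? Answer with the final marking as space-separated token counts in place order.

9 5 8 2

(re-executing from step 1 with the substitution; state before step 1: [3 1 1 2])
step 1 (fire t2): [3 3 4 2]
step 2 (fire t1): [6 2 3 2]
step 3 (fire t2): [6 4 6 2]
step 4 (fire t2): [6 6 9 2]
step 5 (fire t1): [9 5 8 2]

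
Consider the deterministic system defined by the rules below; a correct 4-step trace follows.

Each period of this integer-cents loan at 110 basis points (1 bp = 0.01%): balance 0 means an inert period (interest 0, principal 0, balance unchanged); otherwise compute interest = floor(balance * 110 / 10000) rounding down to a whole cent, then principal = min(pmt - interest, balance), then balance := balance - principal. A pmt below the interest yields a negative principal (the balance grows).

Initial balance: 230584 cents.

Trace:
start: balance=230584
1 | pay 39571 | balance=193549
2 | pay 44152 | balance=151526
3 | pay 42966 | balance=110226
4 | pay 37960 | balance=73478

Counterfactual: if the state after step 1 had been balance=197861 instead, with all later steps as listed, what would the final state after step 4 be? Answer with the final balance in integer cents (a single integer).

77933

state after step 1 := balance=197861
2 | pay 44152 | balance=155885
3 | pay 42966 | balance=114633
4 | pay 37960 | balance=77933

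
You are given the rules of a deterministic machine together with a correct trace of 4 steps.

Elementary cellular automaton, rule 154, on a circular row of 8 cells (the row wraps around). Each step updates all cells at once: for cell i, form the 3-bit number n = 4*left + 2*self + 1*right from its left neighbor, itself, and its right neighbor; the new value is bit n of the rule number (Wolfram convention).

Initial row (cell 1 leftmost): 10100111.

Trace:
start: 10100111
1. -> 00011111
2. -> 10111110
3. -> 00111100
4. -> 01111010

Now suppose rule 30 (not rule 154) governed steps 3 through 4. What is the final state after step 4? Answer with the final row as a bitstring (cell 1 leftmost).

(re-executing steps 3..4 under rule 30; state before step 3: 10111110)
3. -> 10100000
4. -> 10110001

10110001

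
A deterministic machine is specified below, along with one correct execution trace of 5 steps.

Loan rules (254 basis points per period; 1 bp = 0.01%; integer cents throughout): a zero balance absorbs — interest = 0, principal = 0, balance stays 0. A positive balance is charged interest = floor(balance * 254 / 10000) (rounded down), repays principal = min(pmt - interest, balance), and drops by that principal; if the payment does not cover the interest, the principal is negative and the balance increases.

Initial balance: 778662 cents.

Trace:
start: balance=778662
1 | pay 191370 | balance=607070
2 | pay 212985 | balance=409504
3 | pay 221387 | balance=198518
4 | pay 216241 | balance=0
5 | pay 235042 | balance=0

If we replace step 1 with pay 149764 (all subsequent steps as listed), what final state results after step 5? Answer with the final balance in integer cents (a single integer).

0

(re-executing from step 1 with the substitution; state before step 1: balance=778662)
1 | pay 149764 | balance=648676
2 | pay 212985 | balance=452167
3 | pay 221387 | balance=242265
4 | pay 216241 | balance=32177
5 | pay 235042 | balance=0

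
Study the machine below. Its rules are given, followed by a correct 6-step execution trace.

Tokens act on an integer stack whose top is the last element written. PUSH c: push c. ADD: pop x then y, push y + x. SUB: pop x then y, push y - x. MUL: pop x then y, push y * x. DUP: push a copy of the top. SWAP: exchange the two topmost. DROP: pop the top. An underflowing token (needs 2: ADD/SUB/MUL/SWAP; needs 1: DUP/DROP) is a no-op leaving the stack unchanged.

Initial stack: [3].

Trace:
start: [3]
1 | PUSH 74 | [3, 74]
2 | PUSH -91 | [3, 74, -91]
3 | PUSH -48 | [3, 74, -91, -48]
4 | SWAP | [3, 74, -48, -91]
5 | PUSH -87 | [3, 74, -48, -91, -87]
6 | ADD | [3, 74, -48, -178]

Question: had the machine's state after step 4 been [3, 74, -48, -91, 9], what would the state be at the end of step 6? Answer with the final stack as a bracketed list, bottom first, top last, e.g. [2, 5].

state after step 4 := [3, 74, -48, -91, 9]
5 | PUSH -87 | [3, 74, -48, -91, 9, -87]
6 | ADD | [3, 74, -48, -91, -78]

[3, 74, -48, -91, -78]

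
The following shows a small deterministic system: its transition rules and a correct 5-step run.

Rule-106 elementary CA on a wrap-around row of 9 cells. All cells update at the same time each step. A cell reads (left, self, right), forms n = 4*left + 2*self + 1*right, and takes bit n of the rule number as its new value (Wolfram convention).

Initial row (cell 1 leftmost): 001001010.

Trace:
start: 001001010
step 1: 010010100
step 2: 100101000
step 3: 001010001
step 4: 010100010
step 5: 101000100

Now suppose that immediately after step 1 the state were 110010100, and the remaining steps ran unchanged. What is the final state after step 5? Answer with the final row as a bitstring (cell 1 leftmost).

000101100

state after step 1 := 110010100
step 2: 110101001
step 3: 011010011
step 4: 111100111
step 5: 000101100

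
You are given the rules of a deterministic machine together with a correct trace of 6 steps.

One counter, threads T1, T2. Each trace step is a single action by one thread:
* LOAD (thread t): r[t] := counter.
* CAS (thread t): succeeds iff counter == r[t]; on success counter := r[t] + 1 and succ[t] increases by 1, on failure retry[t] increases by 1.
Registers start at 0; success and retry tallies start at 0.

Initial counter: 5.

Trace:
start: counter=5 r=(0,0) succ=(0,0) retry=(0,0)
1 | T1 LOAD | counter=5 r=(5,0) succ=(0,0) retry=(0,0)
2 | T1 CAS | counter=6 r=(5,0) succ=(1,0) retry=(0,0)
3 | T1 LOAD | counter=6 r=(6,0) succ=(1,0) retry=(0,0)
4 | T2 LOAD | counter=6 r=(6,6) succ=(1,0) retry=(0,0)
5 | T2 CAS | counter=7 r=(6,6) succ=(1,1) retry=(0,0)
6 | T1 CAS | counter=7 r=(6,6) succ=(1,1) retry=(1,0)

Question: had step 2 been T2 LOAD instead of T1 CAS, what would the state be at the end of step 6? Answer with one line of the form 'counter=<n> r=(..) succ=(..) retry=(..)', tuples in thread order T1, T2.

counter=6 r=(5,5) succ=(0,1) retry=(1,0)

(re-executing from step 2 with the substitution; state before step 2: counter=5 r=(5,0) succ=(0,0) retry=(0,0))
2 | T2 LOAD | counter=5 r=(5,5) succ=(0,0) retry=(0,0)
3 | T1 LOAD | counter=5 r=(5,5) succ=(0,0) retry=(0,0)
4 | T2 LOAD | counter=5 r=(5,5) succ=(0,0) retry=(0,0)
5 | T2 CAS | counter=6 r=(5,5) succ=(0,1) retry=(0,0)
6 | T1 CAS | counter=6 r=(5,5) succ=(0,1) retry=(1,0)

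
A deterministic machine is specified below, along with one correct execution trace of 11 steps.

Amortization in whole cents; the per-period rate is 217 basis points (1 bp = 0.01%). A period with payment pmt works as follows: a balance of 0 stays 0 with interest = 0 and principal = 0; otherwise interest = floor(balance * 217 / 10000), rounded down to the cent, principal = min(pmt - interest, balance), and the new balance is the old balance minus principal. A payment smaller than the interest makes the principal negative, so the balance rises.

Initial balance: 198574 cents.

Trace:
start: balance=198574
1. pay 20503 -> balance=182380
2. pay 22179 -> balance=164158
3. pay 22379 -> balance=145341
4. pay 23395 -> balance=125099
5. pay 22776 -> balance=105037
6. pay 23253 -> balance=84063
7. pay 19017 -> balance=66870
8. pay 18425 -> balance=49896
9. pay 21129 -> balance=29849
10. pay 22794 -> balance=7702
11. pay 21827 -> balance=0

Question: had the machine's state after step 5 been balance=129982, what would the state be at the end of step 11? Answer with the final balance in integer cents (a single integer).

state after step 5 := balance=129982
6. pay 23253 -> balance=109549
7. pay 19017 -> balance=92909
8. pay 18425 -> balance=76500
9. pay 21129 -> balance=57031
10. pay 22794 -> balance=35474
11. pay 21827 -> balance=14416

14416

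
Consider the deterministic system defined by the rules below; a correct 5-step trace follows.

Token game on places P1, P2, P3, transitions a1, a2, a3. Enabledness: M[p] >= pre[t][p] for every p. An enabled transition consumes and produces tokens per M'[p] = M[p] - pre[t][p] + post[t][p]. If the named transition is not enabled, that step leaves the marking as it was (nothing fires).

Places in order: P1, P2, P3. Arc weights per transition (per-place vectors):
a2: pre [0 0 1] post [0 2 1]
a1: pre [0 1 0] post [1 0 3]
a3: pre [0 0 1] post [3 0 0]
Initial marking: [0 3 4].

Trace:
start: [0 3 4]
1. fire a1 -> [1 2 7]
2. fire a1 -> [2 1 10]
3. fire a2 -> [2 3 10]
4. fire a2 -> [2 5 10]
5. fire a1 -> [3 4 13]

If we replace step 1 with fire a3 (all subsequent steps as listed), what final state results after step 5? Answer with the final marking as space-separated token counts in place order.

5 5 9

(re-executing from step 1 with the substitution; state before step 1: [0 3 4])
1. fire a3 -> [3 3 3]
2. fire a1 -> [4 2 6]
3. fire a2 -> [4 4 6]
4. fire a2 -> [4 6 6]
5. fire a1 -> [5 5 9]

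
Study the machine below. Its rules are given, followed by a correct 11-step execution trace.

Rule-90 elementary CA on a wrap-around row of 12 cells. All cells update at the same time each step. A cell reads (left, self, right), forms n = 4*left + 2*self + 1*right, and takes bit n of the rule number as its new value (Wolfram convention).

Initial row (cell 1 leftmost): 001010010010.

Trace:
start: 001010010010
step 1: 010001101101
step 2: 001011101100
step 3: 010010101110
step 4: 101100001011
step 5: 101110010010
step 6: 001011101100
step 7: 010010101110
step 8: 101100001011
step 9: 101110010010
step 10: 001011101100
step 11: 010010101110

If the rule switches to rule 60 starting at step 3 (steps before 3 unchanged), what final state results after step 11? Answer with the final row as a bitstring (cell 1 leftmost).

101000111001

(re-executing steps 3..11 under rule 60; state before step 3: 001011101100)
step 3: 001110011010
step 4: 001001010111
step 5: 101101111100
step 6: 111011000010
step 7: 100110100011
step 8: 010101110010
step 9: 011111001011
step 10: 110000101110
step 11: 101000111001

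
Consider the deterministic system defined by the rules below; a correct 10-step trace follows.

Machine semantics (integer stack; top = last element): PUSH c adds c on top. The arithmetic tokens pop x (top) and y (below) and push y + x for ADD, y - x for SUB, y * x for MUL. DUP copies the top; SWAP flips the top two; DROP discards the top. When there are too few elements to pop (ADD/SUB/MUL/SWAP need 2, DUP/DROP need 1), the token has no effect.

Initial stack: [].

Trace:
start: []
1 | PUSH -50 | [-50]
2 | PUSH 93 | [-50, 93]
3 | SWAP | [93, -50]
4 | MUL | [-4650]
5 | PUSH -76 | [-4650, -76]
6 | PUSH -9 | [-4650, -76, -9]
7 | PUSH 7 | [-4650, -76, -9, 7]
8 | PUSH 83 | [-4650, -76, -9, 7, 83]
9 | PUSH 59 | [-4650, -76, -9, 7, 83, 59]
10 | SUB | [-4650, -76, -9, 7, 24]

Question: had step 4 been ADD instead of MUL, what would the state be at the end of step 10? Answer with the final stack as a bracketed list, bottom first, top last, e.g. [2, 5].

[43, -76, -9, 7, 24]

(re-executing from step 4 with the substitution; state before step 4: [93, -50])
4 | ADD | [43]
5 | PUSH -76 | [43, -76]
6 | PUSH -9 | [43, -76, -9]
7 | PUSH 7 | [43, -76, -9, 7]
8 | PUSH 83 | [43, -76, -9, 7, 83]
9 | PUSH 59 | [43, -76, -9, 7, 83, 59]
10 | SUB | [43, -76, -9, 7, 24]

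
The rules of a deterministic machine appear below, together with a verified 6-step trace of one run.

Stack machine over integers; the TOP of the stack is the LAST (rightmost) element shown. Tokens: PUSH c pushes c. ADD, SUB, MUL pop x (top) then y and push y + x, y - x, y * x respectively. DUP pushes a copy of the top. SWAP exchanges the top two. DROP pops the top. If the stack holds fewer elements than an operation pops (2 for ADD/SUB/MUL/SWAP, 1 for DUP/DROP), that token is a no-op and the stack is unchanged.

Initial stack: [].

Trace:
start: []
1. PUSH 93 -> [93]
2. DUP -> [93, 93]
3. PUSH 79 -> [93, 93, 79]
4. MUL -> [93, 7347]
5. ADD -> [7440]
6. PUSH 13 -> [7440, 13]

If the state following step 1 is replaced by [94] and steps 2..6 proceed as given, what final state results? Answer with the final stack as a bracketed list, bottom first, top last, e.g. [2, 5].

state after step 1 := [94]
2. DUP -> [94, 94]
3. PUSH 79 -> [94, 94, 79]
4. MUL -> [94, 7426]
5. ADD -> [7520]
6. PUSH 13 -> [7520, 13]

[7520, 13]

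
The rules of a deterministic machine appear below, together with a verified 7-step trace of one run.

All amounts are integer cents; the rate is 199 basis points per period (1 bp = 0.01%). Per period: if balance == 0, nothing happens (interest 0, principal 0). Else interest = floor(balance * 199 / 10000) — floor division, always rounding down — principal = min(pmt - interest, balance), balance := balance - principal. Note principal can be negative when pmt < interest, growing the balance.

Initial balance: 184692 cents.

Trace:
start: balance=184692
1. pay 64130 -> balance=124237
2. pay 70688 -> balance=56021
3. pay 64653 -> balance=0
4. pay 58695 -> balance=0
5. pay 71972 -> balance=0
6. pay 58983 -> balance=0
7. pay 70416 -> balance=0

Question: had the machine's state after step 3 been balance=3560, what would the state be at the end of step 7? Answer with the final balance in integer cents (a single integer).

0

state after step 3 := balance=3560
4. pay 58695 -> balance=0
5. pay 71972 -> balance=0
6. pay 58983 -> balance=0
7. pay 70416 -> balance=0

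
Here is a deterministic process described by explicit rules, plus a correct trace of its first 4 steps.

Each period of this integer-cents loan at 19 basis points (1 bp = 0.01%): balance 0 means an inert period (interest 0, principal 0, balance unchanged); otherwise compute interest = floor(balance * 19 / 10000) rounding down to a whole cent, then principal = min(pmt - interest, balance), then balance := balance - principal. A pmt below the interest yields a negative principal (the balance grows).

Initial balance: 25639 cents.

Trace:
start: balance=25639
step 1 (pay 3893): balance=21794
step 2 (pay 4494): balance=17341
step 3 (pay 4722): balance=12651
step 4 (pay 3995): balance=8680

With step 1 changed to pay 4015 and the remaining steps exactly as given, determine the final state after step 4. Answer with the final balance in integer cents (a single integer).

8557

(re-executing from step 1 with the substitution; state before step 1: balance=25639)
step 1 (pay 4015): balance=21672
step 2 (pay 4494): balance=17219
step 3 (pay 4722): balance=12529
step 4 (pay 3995): balance=8557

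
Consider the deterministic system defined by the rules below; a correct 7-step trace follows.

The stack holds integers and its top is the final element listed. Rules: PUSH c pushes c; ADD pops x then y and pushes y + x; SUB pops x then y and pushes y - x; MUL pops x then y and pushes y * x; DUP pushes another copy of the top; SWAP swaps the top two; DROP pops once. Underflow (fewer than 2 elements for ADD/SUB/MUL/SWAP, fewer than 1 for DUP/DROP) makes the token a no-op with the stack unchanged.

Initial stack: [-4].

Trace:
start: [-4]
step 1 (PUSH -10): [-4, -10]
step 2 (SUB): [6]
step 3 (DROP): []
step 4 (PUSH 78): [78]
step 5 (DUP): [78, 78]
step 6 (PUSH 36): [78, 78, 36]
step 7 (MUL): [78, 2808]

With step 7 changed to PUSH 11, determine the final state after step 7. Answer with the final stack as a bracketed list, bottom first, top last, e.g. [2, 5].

(re-executing from step 7 with the substitution; state before step 7: [78, 78, 36])
step 7 (PUSH 11): [78, 78, 36, 11]

[78, 78, 36, 11]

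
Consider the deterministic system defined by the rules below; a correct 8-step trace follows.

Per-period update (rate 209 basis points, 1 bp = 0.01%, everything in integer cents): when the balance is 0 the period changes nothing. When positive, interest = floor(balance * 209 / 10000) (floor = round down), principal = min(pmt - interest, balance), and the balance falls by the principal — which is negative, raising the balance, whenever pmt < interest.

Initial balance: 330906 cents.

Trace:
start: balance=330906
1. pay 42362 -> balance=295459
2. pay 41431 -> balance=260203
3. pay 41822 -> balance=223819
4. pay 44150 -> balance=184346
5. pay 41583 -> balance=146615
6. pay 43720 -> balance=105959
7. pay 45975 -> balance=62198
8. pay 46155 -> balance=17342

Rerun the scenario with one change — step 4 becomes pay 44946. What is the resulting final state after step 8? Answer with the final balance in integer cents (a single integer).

(re-executing from step 4 with the substitution; state before step 4: balance=223819)
4. pay 44946 -> balance=183550
5. pay 41583 -> balance=145803
6. pay 43720 -> balance=105130
7. pay 45975 -> balance=61352
8. pay 46155 -> balance=16479

16479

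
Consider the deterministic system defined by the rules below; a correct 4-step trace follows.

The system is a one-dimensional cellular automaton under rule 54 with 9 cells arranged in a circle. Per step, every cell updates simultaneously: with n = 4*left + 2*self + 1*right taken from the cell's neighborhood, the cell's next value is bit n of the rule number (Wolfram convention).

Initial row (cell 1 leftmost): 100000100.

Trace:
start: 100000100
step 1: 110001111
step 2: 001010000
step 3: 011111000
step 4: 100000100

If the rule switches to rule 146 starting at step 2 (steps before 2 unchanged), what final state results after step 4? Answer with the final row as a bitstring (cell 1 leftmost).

(re-executing steps 2..4 under rule 146; state before step 2: 110001111)
step 2: 101010111
step 3: 000000011
step 4: 100000100

100000100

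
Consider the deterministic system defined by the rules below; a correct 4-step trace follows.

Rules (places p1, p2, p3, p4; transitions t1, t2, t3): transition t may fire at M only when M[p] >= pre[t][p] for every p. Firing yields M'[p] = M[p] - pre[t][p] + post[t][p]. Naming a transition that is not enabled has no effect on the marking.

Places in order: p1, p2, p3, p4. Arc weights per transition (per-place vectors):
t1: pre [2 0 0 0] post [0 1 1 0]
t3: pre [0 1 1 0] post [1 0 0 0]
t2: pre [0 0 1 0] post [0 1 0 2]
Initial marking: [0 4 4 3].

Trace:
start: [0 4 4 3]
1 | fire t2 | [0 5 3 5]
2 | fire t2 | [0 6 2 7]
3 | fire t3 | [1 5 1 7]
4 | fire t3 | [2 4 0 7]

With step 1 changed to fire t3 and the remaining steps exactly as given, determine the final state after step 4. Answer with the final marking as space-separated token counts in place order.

(re-executing from step 1 with the substitution; state before step 1: [0 4 4 3])
1 | fire t3 | [1 3 3 3]
2 | fire t2 | [1 4 2 5]
3 | fire t3 | [2 3 1 5]
4 | fire t3 | [3 2 0 5]

3 2 0 5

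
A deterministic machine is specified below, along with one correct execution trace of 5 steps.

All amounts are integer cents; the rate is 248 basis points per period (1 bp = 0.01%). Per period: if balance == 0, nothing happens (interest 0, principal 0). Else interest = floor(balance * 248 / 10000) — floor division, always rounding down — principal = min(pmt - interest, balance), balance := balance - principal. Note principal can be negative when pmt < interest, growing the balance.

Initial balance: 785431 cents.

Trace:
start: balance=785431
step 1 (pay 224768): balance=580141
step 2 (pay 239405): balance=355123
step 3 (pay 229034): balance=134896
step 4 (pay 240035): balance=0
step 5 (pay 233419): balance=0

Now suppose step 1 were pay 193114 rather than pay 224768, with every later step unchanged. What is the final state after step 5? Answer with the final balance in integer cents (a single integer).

(re-executing from step 1 with the substitution; state before step 1: balance=785431)
step 1 (pay 193114): balance=611795
step 2 (pay 239405): balance=387562
step 3 (pay 229034): balance=168139
step 4 (pay 240035): balance=0
step 5 (pay 233419): balance=0

0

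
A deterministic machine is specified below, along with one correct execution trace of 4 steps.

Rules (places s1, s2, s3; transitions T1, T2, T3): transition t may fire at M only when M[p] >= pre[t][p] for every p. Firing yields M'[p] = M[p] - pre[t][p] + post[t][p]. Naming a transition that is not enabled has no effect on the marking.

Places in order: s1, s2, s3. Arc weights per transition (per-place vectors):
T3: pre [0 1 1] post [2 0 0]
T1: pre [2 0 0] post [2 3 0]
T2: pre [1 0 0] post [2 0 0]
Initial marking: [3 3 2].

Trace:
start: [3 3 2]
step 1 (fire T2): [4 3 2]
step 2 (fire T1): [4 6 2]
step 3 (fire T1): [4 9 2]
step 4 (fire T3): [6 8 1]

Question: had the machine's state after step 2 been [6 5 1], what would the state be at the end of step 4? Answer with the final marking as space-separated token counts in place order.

state after step 2 := [6 5 1]
step 3 (fire T1): [6 8 1]
step 4 (fire T3): [8 7 0]

8 7 0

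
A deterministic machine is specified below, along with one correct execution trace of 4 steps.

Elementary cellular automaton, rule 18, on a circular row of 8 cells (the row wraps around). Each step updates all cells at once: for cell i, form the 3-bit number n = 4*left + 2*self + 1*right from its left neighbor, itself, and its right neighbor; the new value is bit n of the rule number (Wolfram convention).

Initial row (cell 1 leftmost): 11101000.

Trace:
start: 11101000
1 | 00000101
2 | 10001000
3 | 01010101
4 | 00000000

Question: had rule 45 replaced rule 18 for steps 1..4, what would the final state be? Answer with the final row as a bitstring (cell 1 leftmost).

11010001

(re-executing steps 1..4 under rule 45; state before step 1: 11101000)
1 | 10011010
2 | 10010111
3 | 00011100
4 | 11010001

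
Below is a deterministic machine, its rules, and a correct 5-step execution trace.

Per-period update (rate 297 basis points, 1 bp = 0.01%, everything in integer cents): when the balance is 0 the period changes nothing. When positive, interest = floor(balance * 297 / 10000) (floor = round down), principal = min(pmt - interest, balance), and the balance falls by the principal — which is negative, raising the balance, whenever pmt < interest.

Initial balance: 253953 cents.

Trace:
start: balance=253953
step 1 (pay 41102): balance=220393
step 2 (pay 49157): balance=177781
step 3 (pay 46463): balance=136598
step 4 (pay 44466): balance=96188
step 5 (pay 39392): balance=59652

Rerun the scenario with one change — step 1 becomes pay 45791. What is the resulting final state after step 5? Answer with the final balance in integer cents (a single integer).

54381

(re-executing from step 1 with the substitution; state before step 1: balance=253953)
step 1 (pay 45791): balance=215704
step 2 (pay 49157): balance=172953
step 3 (pay 46463): balance=131626
step 4 (pay 44466): balance=91069
step 5 (pay 39392): balance=54381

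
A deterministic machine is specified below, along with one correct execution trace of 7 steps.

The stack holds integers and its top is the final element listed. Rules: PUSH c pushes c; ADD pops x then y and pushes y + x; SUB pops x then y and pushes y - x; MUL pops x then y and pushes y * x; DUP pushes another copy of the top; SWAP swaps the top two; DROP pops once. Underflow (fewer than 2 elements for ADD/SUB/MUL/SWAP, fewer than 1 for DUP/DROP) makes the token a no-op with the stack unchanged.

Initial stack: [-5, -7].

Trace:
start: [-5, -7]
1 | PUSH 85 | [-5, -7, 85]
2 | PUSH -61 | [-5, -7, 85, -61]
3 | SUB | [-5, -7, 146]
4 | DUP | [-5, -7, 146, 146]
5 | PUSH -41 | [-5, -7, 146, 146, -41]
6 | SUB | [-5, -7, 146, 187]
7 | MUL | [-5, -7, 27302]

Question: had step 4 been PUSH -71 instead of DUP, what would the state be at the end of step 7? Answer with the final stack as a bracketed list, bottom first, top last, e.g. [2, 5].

(re-executing from step 4 with the substitution; state before step 4: [-5, -7, 146])
4 | PUSH -71 | [-5, -7, 146, -71]
5 | PUSH -41 | [-5, -7, 146, -71, -41]
6 | SUB | [-5, -7, 146, -30]
7 | MUL | [-5, -7, -4380]

[-5, -7, -4380]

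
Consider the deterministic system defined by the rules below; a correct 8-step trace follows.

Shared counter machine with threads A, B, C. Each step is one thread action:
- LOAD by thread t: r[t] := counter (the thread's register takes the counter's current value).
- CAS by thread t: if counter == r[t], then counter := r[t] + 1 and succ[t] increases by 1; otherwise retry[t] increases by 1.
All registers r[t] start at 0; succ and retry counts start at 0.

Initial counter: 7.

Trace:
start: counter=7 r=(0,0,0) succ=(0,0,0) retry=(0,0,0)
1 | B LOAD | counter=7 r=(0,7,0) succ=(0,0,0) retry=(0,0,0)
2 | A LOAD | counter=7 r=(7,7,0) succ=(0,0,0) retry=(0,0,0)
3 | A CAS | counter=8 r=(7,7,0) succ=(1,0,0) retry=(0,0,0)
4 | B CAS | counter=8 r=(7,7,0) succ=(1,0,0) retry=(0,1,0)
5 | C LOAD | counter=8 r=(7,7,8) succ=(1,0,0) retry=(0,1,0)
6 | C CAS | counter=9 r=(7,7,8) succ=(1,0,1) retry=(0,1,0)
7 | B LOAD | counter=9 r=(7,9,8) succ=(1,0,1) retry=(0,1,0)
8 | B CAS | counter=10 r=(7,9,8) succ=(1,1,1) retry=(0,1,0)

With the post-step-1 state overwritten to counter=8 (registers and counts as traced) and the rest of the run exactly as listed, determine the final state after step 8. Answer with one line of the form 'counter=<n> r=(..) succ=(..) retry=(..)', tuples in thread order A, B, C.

counter=11 r=(8,10,9) succ=(1,1,1) retry=(0,1,0)

state after step 1 := counter=8 r=(0,7,0) succ=(0,0,0) retry=(0,0,0)
2 | A LOAD | counter=8 r=(8,7,0) succ=(0,0,0) retry=(0,0,0)
3 | A CAS | counter=9 r=(8,7,0) succ=(1,0,0) retry=(0,0,0)
4 | B CAS | counter=9 r=(8,7,0) succ=(1,0,0) retry=(0,1,0)
5 | C LOAD | counter=9 r=(8,7,9) succ=(1,0,0) retry=(0,1,0)
6 | C CAS | counter=10 r=(8,7,9) succ=(1,0,1) retry=(0,1,0)
7 | B LOAD | counter=10 r=(8,10,9) succ=(1,0,1) retry=(0,1,0)
8 | B CAS | counter=11 r=(8,10,9) succ=(1,1,1) retry=(0,1,0)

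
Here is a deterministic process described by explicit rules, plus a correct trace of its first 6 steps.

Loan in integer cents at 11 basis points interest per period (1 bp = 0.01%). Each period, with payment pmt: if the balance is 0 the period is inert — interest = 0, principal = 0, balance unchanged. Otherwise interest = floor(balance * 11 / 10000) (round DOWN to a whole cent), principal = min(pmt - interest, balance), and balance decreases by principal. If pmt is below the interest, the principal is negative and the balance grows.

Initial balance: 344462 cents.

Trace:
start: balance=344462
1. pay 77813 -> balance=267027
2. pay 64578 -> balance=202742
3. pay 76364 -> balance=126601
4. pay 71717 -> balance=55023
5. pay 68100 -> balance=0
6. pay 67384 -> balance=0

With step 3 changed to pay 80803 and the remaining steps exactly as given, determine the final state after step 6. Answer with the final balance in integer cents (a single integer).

(re-executing from step 3 with the substitution; state before step 3: balance=202742)
3. pay 80803 -> balance=122162
4. pay 71717 -> balance=50579
5. pay 68100 -> balance=0
6. pay 67384 -> balance=0

0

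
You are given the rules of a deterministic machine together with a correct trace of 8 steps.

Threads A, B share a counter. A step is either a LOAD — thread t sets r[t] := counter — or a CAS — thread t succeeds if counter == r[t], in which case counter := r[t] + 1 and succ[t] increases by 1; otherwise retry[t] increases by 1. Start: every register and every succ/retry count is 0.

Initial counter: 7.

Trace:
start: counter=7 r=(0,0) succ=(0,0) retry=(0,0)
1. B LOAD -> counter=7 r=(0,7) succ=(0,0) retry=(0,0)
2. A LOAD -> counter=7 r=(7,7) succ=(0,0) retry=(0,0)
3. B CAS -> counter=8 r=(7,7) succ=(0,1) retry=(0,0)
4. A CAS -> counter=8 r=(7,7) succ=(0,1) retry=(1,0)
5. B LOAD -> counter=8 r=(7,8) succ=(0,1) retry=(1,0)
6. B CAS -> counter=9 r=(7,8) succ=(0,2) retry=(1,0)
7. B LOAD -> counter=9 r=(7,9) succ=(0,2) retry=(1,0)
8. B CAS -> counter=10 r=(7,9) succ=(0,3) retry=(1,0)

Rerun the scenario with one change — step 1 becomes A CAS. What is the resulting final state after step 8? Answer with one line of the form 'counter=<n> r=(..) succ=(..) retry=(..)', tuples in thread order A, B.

counter=10 r=(7,9) succ=(1,2) retry=(1,1)

(re-executing from step 1 with the substitution; state before step 1: counter=7 r=(0,0) succ=(0,0) retry=(0,0))
1. A CAS -> counter=7 r=(0,0) succ=(0,0) retry=(1,0)
2. A LOAD -> counter=7 r=(7,0) succ=(0,0) retry=(1,0)
3. B CAS -> counter=7 r=(7,0) succ=(0,0) retry=(1,1)
4. A CAS -> counter=8 r=(7,0) succ=(1,0) retry=(1,1)
5. B LOAD -> counter=8 r=(7,8) succ=(1,0) retry=(1,1)
6. B CAS -> counter=9 r=(7,8) succ=(1,1) retry=(1,1)
7. B LOAD -> counter=9 r=(7,9) succ=(1,1) retry=(1,1)
8. B CAS -> counter=10 r=(7,9) succ=(1,2) retry=(1,1)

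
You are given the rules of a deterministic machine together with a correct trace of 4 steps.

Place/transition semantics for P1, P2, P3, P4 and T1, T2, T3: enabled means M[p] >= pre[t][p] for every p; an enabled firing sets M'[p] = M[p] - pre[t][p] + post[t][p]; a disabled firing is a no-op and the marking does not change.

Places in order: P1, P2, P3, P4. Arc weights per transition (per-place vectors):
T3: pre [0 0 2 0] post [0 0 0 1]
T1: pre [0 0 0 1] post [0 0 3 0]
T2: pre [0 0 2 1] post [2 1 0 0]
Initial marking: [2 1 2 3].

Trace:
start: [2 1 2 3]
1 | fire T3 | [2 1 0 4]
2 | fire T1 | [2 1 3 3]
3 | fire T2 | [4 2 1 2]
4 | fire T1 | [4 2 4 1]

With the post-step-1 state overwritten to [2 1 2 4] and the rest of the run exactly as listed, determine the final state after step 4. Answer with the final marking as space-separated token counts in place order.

state after step 1 := [2 1 2 4]
2 | fire T1 | [2 1 5 3]
3 | fire T2 | [4 2 3 2]
4 | fire T1 | [4 2 6 1]

4 2 6 1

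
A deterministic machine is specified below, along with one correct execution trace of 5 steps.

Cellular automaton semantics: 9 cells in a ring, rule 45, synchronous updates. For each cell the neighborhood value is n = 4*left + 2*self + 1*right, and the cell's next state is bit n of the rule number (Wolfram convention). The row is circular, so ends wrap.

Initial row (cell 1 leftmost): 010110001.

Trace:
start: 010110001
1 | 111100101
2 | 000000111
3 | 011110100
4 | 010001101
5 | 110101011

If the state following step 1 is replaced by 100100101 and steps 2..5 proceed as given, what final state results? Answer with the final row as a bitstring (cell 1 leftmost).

110000111

state after step 1 := 100100101
2 | 000100111
3 | 010100100
4 | 011100101
5 | 110000111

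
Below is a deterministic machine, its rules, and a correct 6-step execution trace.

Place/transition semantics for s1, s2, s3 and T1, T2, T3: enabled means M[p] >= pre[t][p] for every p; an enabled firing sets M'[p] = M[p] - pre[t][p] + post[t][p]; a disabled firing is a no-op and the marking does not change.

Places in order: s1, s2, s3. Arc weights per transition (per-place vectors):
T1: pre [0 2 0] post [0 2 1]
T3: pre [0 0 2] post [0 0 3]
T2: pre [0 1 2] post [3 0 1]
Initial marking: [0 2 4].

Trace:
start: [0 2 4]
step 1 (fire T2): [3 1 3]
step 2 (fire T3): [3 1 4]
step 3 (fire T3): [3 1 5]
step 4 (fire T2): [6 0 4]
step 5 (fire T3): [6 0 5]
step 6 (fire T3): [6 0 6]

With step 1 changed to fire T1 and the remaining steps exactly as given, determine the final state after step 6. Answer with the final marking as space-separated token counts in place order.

3 1 8

(re-executing from step 1 with the substitution; state before step 1: [0 2 4])
step 1 (fire T1): [0 2 5]
step 2 (fire T3): [0 2 6]
step 3 (fire T3): [0 2 7]
step 4 (fire T2): [3 1 6]
step 5 (fire T3): [3 1 7]
step 6 (fire T3): [3 1 8]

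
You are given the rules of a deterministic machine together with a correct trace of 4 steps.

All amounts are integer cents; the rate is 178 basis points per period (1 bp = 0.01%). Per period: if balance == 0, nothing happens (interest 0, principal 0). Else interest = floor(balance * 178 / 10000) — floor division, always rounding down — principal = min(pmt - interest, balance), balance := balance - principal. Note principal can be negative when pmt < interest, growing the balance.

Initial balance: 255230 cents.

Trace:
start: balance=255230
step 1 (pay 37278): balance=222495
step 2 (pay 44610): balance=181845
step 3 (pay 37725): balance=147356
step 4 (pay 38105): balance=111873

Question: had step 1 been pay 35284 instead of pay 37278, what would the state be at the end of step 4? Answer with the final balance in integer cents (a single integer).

113975

(re-executing from step 1 with the substitution; state before step 1: balance=255230)
step 1 (pay 35284): balance=224489
step 2 (pay 44610): balance=183874
step 3 (pay 37725): balance=149421
step 4 (pay 38105): balance=113975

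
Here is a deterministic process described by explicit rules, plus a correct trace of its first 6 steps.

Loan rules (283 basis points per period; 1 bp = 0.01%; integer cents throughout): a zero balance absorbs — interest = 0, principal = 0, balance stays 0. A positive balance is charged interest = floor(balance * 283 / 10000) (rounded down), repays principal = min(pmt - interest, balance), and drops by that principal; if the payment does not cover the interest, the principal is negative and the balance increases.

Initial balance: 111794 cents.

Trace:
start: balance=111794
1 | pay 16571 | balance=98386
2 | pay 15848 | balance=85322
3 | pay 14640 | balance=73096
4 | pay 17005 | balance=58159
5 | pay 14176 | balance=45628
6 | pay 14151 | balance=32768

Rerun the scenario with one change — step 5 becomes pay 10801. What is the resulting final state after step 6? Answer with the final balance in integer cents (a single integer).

(re-executing from step 5 with the substitution; state before step 5: balance=58159)
5 | pay 10801 | balance=49003
6 | pay 14151 | balance=36238

36238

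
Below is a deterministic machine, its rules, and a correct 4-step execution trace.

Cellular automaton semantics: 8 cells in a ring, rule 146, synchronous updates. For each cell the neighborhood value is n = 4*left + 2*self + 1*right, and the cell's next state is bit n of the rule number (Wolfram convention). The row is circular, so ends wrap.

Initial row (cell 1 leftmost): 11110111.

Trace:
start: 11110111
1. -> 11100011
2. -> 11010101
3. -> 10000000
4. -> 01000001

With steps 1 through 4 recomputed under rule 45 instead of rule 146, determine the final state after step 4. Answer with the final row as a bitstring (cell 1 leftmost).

(re-executing steps 1..4 under rule 45; state before step 1: 11110111)
1. -> 00001100
2. -> 11101001
3. -> 00011001
4. -> 01010001

01010001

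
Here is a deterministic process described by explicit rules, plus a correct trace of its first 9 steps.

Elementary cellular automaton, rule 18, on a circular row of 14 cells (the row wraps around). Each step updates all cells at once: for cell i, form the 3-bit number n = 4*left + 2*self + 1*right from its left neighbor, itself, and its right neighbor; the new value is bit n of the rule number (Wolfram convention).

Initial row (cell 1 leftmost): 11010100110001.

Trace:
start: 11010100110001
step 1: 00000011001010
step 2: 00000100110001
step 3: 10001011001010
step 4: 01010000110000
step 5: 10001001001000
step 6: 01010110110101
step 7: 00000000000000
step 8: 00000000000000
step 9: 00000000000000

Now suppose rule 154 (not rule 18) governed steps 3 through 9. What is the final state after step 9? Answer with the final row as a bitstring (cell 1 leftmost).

(re-executing steps 3..9 under rule 154; state before step 3: 00000100110001)
step 3: 10001011101010
step 4: 01010011000000
step 5: 10001110100000
step 6: 01011100010001
step 7: 00011010101010
step 8: 00110000000001
step 9: 11101000000010

11101000000010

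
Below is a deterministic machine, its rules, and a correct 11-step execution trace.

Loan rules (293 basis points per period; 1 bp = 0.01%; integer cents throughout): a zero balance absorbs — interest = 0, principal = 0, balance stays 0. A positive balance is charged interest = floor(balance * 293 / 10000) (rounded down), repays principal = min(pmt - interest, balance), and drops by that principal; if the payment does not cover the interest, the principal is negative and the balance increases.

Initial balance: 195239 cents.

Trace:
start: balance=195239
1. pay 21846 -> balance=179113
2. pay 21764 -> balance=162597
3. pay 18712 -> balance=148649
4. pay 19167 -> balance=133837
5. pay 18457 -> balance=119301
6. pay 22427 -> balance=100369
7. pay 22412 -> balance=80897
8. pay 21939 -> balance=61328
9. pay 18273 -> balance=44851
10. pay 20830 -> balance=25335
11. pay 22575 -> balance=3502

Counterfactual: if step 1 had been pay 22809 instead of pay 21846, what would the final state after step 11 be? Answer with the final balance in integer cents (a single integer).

(re-executing from step 1 with the substitution; state before step 1: balance=195239)
1. pay 22809 -> balance=178150
2. pay 21764 -> balance=161605
3. pay 18712 -> balance=147628
4. pay 19167 -> balance=132786
5. pay 18457 -> balance=118219
6. pay 22427 -> balance=99255
7. pay 22412 -> balance=79751
8. pay 21939 -> balance=60148
9. pay 18273 -> balance=43637
10. pay 20830 -> balance=24085
11. pay 22575 -> balance=2215

2215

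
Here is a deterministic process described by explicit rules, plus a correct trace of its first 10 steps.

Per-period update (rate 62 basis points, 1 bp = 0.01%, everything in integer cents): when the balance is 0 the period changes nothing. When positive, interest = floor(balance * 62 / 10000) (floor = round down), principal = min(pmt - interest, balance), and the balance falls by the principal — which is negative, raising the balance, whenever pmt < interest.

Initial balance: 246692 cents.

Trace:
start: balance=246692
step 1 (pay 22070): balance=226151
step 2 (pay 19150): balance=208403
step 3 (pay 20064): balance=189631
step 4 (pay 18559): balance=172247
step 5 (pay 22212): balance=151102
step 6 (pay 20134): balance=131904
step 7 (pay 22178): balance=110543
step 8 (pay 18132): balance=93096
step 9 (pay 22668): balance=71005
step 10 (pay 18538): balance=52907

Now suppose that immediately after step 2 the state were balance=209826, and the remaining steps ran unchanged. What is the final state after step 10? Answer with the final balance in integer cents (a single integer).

54401

state after step 2 := balance=209826
step 3 (pay 20064): balance=191062
step 4 (pay 18559): balance=173687
step 5 (pay 22212): balance=152551
step 6 (pay 20134): balance=133362
step 7 (pay 22178): balance=112010
step 8 (pay 18132): balance=94572
step 9 (pay 22668): balance=72490
step 10 (pay 18538): balance=54401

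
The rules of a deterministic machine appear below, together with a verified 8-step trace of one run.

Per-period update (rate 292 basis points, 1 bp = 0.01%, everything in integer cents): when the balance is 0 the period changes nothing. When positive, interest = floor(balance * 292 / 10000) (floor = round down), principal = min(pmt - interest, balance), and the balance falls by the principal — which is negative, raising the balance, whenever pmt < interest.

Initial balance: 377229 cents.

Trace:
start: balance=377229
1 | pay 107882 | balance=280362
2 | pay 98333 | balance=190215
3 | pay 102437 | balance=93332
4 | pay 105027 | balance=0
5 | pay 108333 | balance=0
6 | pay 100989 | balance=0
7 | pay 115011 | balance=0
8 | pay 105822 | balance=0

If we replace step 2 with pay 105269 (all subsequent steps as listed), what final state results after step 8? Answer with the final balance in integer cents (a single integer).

0

(re-executing from step 2 with the substitution; state before step 2: balance=280362)
2 | pay 105269 | balance=183279
3 | pay 102437 | balance=86193
4 | pay 105027 | balance=0
5 | pay 108333 | balance=0
6 | pay 100989 | balance=0
7 | pay 115011 | balance=0
8 | pay 105822 | balance=0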